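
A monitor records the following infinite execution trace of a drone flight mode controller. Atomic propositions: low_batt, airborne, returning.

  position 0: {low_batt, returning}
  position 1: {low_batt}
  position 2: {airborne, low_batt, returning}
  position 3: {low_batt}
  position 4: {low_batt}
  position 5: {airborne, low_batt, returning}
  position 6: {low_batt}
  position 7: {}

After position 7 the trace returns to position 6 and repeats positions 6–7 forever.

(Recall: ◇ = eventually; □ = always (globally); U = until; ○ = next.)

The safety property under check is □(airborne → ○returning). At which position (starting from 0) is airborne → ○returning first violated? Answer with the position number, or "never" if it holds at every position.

Check airborne → ○returning at each position in order: 0 ✓, 1 ✓.
At position 2 the labels are {airborne, low_batt, returning} and the next position 3 has {low_batt}, so airborne → ○returning is false there. This is the first violation.

2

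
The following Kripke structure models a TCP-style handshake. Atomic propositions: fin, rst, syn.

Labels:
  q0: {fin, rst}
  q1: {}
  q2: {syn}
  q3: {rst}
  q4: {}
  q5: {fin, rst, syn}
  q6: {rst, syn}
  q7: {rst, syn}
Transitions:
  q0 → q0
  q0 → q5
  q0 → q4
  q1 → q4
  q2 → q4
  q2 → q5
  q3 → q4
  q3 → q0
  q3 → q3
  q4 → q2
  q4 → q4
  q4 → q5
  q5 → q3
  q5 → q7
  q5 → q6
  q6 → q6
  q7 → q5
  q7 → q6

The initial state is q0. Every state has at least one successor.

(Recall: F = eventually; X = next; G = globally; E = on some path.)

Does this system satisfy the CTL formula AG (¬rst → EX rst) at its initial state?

States satisfying ¬rst → EX rst: {q0, q2, q3, q4, q5, q6, q7}.
States satisfying AG (¬rst → EX rst): {q0, q2, q3, q4, q5, q6, q7}.
Every state reachable from q0 satisfies ¬rst → EX rst.
q0 ∈ Sat(AG (¬rst → EX rst)).

Yes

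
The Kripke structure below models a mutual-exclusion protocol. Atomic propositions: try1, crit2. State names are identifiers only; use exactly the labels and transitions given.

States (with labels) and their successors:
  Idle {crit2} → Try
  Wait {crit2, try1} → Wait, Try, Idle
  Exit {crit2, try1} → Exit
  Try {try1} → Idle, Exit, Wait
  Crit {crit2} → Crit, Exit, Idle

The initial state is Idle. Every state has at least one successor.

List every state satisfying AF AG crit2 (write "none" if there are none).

States satisfying AG crit2: {Exit}.
States satisfying AF AG crit2: {Exit}.

{Exit}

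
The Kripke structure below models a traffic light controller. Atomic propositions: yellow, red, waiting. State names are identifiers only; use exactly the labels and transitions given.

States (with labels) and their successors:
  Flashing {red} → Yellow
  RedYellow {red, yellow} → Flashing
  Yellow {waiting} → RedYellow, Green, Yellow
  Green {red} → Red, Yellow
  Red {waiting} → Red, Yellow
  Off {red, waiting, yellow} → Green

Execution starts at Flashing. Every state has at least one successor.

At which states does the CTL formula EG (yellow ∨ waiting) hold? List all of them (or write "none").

{Yellow, Red}

States satisfying yellow ∨ waiting: {RedYellow, Yellow, Red, Off}.
States satisfying EG (yellow ∨ waiting): {Yellow, Red}.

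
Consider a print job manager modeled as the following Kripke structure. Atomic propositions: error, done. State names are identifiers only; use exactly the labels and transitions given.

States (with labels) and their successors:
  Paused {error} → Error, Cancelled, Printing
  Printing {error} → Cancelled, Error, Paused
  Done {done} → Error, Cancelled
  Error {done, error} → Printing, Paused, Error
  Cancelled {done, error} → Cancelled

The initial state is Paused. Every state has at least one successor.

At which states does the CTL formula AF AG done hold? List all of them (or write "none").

{Cancelled}

States satisfying AG done: {Cancelled}.
States satisfying AF AG done: {Cancelled}.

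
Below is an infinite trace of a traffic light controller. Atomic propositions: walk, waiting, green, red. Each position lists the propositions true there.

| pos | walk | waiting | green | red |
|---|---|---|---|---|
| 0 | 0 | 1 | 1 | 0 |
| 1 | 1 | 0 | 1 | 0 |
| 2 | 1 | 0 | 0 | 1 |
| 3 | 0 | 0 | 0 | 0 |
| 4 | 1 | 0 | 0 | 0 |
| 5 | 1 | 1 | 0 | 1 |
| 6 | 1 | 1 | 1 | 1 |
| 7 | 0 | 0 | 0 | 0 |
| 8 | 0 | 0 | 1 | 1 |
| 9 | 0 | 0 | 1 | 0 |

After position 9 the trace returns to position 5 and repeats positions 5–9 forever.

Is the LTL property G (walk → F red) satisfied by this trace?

walk → F red holds at every position 0..9, and those are all positions ever visited, so G (walk → F red) holds.
Positions where walk holds: 1, 2, 4, 5, 6.
Check F red at each: 1→ok, 2→ok, 4→ok, 5→ok, 6→ok.

Satisfied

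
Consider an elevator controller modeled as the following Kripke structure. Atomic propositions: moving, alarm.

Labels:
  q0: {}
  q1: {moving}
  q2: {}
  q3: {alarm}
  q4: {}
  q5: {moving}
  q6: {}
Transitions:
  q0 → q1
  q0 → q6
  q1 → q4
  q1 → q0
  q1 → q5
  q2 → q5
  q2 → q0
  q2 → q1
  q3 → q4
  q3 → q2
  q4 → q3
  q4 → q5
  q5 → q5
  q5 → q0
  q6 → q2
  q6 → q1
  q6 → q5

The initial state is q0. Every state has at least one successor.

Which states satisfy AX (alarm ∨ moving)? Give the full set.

States satisfying alarm ∨ moving: {q1, q3, q5}.
States satisfying AX (alarm ∨ moving): {q4}.

{q4}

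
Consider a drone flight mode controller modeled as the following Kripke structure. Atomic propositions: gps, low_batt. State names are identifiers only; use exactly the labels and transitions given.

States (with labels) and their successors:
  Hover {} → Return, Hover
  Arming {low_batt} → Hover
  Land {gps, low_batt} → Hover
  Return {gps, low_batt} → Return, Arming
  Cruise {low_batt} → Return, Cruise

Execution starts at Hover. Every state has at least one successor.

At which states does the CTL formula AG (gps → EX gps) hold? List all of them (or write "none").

States satisfying gps → EX gps: {Hover, Arming, Return, Cruise}.
States satisfying AG (gps → EX gps): {Hover, Arming, Return, Cruise}.

{Hover, Arming, Return, Cruise}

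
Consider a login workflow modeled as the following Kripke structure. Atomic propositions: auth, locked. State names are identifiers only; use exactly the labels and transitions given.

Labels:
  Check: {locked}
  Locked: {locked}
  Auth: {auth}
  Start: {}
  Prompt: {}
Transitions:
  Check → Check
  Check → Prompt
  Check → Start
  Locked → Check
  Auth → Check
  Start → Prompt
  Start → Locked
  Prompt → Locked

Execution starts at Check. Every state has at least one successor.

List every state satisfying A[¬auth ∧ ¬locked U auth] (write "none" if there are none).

{Auth}

States satisfying ¬auth ∧ ¬locked: {Start, Prompt}.
States satisfying auth: {Auth}.
States satisfying A[¬auth ∧ ¬locked U auth]: {Auth}.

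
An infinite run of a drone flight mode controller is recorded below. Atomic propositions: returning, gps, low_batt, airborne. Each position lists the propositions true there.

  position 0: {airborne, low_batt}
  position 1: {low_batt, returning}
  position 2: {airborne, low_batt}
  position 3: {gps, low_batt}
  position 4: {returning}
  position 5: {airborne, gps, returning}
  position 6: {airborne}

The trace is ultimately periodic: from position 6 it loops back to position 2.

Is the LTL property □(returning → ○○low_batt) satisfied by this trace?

returning → ○○low_batt must hold at every position from 0 onward. It fails at position 4, so □(returning → ○○low_batt) is false.
Positions where returning holds: 1, 4, 5.
Check ○○low_batt at each: 1→ok, 4→fails, 5→ok.

Violated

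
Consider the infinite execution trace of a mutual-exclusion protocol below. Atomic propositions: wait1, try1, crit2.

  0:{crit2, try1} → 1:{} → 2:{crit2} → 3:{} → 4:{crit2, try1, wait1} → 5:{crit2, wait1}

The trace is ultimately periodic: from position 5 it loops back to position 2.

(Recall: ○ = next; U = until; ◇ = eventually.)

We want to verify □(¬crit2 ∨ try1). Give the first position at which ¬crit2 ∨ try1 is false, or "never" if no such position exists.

Check ¬crit2 ∨ try1 at each position in order: 0 ✓, 1 ✓.
At position 2 the labels are {crit2}, so ¬crit2 ∨ try1 is false there. This is the first violation.

2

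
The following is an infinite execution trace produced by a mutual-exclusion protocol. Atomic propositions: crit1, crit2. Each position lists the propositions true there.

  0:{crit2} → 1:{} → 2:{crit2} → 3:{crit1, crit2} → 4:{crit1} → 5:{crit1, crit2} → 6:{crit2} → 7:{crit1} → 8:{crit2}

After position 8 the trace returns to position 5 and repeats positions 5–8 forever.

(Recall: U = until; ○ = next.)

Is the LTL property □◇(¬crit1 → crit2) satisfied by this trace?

Satisfied

◇(¬crit1 → crit2) holds at every position 0..8, and those are all positions ever visited, so □◇(¬crit1 → crit2) holds.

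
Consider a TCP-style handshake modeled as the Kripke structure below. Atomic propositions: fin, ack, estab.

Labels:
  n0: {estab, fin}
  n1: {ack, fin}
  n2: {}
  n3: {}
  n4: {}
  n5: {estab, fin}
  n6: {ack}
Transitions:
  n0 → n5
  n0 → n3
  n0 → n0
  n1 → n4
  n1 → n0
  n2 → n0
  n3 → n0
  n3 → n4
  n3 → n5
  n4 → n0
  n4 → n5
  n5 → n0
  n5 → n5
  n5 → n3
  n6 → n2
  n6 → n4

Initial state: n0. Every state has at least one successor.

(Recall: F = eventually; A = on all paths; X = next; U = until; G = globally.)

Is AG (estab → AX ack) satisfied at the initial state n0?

Does not hold

States satisfying estab → AX ack: {n1, n2, n3, n4, n6}.
States satisfying AG (estab → AX ack): ∅.
n0 is reachable from n0 and violates estab → AX ack, so AG fails at n0.
n0 ∉ Sat(AG (estab → AX ack)).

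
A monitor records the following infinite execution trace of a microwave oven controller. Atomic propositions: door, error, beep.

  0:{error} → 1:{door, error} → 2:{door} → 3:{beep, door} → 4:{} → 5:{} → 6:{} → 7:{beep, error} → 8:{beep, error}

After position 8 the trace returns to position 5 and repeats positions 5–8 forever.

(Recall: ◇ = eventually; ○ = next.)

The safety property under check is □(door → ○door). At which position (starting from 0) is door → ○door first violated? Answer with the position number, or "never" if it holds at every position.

3

Check door → ○door at each position in order: 0 ✓, 1 ✓, 2 ✓.
At position 3 the labels are {beep, door} and the next position 4 has {}, so door → ○door is false there. This is the first violation.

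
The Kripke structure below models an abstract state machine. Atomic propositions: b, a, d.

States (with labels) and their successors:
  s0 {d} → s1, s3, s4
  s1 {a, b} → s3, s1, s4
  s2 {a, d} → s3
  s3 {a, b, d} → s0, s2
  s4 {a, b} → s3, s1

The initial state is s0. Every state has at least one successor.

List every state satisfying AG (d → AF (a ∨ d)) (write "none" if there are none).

{s0, s1, s2, s3, s4}

States satisfying d → AF (a ∨ d): {s0, s1, s2, s3, s4}.
States satisfying AG (d → AF (a ∨ d)): {s0, s1, s2, s3, s4}.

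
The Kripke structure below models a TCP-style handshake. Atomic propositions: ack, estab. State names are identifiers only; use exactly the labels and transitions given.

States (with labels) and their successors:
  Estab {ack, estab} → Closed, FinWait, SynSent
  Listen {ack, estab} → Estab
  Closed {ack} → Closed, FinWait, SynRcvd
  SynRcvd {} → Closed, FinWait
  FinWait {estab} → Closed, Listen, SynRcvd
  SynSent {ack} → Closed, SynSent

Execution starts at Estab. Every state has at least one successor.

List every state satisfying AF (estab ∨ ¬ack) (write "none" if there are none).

States satisfying estab ∨ ¬ack: {Estab, Listen, SynRcvd, FinWait}.
States satisfying AF (estab ∨ ¬ack): {Estab, Listen, SynRcvd, FinWait}.

{Estab, Listen, SynRcvd, FinWait}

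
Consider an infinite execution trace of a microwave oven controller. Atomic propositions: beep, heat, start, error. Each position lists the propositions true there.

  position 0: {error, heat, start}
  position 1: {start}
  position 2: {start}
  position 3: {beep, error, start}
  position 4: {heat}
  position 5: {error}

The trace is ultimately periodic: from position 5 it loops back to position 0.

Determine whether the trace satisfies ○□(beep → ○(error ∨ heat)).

The position after 0 is 1; □(beep → ○(error ∨ heat)) is true there.

Holds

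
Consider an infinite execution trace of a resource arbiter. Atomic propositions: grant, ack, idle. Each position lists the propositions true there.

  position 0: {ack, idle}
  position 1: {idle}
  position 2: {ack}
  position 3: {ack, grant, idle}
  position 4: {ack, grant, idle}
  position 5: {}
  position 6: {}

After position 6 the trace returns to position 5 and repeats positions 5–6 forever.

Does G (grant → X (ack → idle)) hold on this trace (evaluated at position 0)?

Yes

grant → X (ack → idle) holds at every position 0..6, and those are all positions ever visited, so G (grant → X (ack → idle)) holds.
Positions where grant holds: 3, 4.
Check X (ack → idle) at each: 3→ok, 4→ok.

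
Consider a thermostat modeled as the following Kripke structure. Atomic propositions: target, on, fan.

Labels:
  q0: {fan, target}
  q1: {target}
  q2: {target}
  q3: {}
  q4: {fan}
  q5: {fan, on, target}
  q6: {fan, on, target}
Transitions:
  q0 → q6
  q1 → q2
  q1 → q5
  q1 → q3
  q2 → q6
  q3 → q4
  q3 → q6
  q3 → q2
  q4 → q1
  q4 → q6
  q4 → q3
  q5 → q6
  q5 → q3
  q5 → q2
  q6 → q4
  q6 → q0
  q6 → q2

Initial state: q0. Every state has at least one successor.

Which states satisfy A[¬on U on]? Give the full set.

{q0, q2, q5, q6}

States satisfying ¬on: {q0, q1, q2, q3, q4}.
States satisfying on: {q5, q6}.
States satisfying A[¬on U on]: {q0, q2, q5, q6}.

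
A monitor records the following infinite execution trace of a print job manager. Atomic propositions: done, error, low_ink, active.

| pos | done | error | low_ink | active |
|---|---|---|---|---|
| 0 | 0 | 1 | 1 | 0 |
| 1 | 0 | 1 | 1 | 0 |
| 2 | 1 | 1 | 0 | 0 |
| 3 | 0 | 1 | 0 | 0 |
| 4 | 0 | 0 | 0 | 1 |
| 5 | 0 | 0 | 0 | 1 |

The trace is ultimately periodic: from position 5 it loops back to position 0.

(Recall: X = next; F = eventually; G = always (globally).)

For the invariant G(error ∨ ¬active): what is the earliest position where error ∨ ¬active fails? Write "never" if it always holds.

4

Check error ∨ ¬active at each position in order: 0 ✓, 1 ✓, 2 ✓, 3 ✓.
At position 4 the labels are {active}, so error ∨ ¬active is false there. This is the first violation.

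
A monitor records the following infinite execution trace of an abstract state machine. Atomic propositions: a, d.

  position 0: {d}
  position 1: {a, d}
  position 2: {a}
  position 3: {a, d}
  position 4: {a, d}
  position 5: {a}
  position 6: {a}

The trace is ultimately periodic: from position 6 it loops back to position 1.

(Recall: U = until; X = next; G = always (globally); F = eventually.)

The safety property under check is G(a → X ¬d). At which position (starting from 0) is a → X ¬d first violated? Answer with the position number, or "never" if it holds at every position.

Check a → X ¬d at each position in order: 0 ✓, 1 ✓.
At position 2 the labels are {a} and the next position 3 has {a, d}, so a → X ¬d is false there. This is the first violation.

2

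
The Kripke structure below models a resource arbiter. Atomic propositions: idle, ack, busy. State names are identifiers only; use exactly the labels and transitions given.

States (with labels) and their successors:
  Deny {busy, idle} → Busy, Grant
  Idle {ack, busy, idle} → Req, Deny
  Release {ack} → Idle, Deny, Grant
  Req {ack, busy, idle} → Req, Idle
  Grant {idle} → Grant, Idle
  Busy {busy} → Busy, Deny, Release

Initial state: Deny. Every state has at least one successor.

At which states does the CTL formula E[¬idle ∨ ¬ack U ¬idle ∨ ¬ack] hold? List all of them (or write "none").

States satisfying ¬idle ∨ ¬ack: {Deny, Release, Grant, Busy}.
States satisfying E[¬idle ∨ ¬ack U ¬idle ∨ ¬ack]: {Deny, Release, Grant, Busy}.

{Deny, Release, Grant, Busy}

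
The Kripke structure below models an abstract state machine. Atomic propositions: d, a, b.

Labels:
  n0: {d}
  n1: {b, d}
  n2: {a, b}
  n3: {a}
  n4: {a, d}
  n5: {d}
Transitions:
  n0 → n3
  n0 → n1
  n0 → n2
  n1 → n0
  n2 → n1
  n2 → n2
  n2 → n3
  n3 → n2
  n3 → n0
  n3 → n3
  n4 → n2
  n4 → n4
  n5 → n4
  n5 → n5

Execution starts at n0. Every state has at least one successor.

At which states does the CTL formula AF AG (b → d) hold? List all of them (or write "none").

none

States satisfying AG (b → d): ∅.
States satisfying AF AG (b → d): ∅.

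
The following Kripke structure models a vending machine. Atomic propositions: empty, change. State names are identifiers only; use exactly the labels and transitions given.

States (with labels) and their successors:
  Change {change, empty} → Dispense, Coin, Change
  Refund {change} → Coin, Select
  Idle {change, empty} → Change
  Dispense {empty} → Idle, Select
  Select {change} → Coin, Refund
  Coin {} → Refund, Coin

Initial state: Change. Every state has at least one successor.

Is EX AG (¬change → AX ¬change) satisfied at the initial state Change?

Violated

States satisfying AG (¬change → AX ¬change): ∅.
States satisfying EX AG (¬change → AX ¬change): ∅.
No suitable path/successor from Change witnesses the formula.
Change ∉ Sat(EX AG (¬change → AX ¬change)).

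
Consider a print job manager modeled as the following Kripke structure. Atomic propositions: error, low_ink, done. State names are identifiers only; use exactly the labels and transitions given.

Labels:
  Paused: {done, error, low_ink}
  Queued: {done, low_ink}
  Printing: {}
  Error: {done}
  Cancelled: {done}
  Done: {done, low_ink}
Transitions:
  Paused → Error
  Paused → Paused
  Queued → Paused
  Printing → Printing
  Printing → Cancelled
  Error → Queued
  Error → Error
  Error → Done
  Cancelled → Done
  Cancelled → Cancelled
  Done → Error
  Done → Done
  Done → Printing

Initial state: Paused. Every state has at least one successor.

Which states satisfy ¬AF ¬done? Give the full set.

States satisfying ¬done: {Printing}.
States satisfying AF ¬done: {Printing}.
States satisfying ¬AF ¬done: {Paused, Queued, Error, Cancelled, Done}.

{Paused, Queued, Error, Cancelled, Done}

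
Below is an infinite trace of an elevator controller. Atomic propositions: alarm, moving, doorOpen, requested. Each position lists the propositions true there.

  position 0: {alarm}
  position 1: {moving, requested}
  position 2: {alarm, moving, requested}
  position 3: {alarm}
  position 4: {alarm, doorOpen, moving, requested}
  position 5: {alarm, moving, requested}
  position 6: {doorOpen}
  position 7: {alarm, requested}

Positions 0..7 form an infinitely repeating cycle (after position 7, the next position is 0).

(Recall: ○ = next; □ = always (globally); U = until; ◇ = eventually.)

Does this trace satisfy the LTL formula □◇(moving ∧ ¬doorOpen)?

Holds

◇(moving ∧ ¬doorOpen) holds at every position 0..7, and those are all positions ever visited, so □◇(moving ∧ ¬doorOpen) holds.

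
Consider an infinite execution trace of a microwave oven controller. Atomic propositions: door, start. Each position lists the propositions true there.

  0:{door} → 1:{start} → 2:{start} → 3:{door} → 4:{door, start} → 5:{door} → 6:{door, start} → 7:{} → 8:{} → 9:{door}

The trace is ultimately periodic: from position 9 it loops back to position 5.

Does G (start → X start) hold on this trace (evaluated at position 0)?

start → X start must hold at every position from 0 onward. It fails at position 2, so G (start → X start) is false.
Positions where start holds: 1, 2, 4, 6.
Check X start at each: 1→ok, 2→fails, 4→fails, 6→fails.

Does not hold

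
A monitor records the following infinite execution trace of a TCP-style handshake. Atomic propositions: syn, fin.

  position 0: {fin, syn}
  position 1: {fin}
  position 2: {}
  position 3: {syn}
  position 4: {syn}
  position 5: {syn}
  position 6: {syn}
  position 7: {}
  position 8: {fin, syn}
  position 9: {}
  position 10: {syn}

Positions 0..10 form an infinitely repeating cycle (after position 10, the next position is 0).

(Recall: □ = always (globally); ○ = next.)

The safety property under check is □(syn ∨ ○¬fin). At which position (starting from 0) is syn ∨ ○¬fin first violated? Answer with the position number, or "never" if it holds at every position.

7

Check syn ∨ ○¬fin at each position in order: 0 ✓, 1 ✓, 2 ✓, 3 ✓, 4 ✓, 5 ✓, 6 ✓.
At position 7 the labels are {} and the next position 8 has {fin, syn}, so syn ∨ ○¬fin is false there. This is the first violation.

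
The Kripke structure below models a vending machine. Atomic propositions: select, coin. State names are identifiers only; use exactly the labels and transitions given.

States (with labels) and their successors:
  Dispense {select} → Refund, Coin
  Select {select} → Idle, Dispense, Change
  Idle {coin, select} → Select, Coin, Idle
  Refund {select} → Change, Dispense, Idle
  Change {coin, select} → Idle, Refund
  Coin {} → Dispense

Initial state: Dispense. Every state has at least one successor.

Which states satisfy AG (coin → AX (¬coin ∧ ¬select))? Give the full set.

States satisfying coin → AX (¬coin ∧ ¬select): {Dispense, Select, Refund, Coin}.
States satisfying AG (coin → AX (¬coin ∧ ¬select)): ∅.

none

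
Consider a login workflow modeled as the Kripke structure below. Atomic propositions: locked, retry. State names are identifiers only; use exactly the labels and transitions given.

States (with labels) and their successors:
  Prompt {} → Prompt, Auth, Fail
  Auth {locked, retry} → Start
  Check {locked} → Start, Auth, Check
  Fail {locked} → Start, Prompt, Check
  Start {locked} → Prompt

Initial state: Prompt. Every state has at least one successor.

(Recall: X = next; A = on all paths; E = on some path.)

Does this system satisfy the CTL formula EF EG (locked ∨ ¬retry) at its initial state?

Yes

States satisfying EG (locked ∨ ¬retry): {Prompt, Auth, Check, Fail, Start}.
States satisfying EF EG (locked ∨ ¬retry): {Prompt, Auth, Check, Fail, Start}.
Some path from Prompt reaches a state where EG (locked ∨ ¬retry) holds.
Prompt ∈ Sat(EF EG (locked ∨ ¬retry)).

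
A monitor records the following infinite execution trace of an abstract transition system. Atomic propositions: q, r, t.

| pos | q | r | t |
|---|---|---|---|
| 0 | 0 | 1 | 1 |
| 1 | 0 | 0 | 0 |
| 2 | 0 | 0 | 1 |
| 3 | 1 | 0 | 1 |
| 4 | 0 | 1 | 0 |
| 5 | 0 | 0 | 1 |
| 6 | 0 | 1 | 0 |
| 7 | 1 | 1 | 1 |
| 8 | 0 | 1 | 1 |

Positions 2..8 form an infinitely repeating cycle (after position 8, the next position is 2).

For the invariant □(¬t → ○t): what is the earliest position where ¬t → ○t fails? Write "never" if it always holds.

never

¬t → ○t holds at every position 0..8, and those are all the positions the trace ever visits, so the invariant □(¬t → ○t) is never violated.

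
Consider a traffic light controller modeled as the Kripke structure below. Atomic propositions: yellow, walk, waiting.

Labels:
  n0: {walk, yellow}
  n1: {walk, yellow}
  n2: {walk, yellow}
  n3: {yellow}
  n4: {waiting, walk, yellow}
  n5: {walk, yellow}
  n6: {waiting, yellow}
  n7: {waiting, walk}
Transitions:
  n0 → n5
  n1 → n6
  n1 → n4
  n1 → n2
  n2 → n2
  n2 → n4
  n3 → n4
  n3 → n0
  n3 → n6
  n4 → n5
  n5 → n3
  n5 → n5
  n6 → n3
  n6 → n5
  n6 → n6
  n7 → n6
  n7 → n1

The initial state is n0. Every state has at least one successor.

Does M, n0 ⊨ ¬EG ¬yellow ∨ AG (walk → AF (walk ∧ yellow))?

States satisfying ¬yellow: {n7}.
States satisfying EG ¬yellow: ∅.
States satisfying ¬EG ¬yellow: {n0, n1, n2, n3, n4, n5, n6, n7}.
States satisfying walk → AF (walk ∧ yellow): {n0, n1, n2, n3, n4, n5, n6}.
States satisfying AG (walk → AF (walk ∧ yellow)): {n0, n1, n2, n3, n4, n5, n6}.
States satisfying ¬EG ¬yellow ∨ AG (walk → AF (walk ∧ yellow)): {n0, n1, n2, n3, n4, n5, n6, n7}.
n0 ∈ Sat(¬EG ¬yellow ∨ AG (walk → AF (walk ∧ yellow))).

Satisfied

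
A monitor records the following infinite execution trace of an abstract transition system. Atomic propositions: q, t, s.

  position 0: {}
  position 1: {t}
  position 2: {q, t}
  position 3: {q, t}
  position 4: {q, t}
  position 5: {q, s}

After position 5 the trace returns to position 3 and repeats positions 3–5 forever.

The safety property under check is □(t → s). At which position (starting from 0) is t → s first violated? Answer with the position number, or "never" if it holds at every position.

1

Check t → s at each position in order: 0 ✓.
At position 1 the labels are {t}, so t → s is false there. This is the first violation.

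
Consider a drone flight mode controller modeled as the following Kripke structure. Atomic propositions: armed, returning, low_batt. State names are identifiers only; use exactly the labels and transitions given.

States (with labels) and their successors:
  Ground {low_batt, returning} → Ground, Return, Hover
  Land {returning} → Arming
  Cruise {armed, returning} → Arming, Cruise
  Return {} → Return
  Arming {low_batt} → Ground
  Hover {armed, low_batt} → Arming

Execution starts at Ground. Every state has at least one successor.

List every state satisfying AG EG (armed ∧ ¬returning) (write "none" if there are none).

none

States satisfying EG (armed ∧ ¬returning): ∅.
States satisfying AG EG (armed ∧ ¬returning): ∅.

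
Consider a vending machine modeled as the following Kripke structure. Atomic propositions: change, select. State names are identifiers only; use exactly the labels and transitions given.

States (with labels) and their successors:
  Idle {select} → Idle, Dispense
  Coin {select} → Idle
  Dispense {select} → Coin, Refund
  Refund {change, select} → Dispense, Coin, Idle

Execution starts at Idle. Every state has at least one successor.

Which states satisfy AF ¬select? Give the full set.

States satisfying ¬select: ∅.
States satisfying AF ¬select: ∅.

none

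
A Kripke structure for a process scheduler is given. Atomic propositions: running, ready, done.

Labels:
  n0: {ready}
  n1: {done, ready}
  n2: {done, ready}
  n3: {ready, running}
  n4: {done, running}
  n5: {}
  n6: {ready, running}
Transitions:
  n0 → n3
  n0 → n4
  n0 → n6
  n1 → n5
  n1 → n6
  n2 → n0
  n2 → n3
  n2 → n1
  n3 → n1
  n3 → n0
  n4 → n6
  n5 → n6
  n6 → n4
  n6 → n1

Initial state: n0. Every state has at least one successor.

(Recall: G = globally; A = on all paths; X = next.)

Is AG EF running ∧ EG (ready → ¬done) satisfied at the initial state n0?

Holds

States satisfying EF running: {n0, n1, n2, n3, n4, n5, n6}.
States satisfying AG EF running: {n0, n1, n2, n3, n4, n5, n6}.
States satisfying ready → ¬done: {n0, n3, n4, n5, n6}.
States satisfying EG (ready → ¬done): {n0, n3, n4, n5, n6}.
States satisfying AG EF running ∧ EG (ready → ¬done): {n0, n3, n4, n5, n6}.
n0 ∈ Sat(AG EF running ∧ EG (ready → ¬done)).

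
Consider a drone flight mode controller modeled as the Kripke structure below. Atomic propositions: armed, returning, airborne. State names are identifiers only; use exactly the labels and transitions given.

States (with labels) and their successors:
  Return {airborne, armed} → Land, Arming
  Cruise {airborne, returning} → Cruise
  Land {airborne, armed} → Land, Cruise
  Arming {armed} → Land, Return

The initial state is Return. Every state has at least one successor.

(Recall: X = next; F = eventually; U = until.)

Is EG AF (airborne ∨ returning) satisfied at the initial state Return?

Satisfied

States satisfying AF (airborne ∨ returning): {Return, Cruise, Land, Arming}.
States satisfying EG AF (airborne ∨ returning): {Return, Cruise, Land, Arming}.
Return ∈ Sat(EG AF (airborne ∨ returning)).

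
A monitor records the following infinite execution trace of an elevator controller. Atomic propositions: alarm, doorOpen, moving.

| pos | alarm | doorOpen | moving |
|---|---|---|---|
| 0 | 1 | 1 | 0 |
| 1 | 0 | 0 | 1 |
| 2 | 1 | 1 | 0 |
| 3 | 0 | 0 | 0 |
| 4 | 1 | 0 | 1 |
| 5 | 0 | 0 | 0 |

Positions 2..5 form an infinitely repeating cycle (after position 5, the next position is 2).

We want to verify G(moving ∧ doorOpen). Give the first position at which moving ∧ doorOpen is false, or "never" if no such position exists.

0

At position 0 the labels are {alarm, doorOpen}, so moving ∧ doorOpen is false there. This is the first violation.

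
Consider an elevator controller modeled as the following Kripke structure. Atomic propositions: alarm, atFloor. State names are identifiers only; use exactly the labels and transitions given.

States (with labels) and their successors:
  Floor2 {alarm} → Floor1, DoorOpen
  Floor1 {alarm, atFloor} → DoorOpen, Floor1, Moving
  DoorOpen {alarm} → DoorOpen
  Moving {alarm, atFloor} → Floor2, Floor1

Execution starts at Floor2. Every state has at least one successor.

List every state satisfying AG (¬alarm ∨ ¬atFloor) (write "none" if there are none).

{DoorOpen}

States satisfying ¬alarm ∨ ¬atFloor: {Floor2, DoorOpen}.
States satisfying AG (¬alarm ∨ ¬atFloor): {DoorOpen}.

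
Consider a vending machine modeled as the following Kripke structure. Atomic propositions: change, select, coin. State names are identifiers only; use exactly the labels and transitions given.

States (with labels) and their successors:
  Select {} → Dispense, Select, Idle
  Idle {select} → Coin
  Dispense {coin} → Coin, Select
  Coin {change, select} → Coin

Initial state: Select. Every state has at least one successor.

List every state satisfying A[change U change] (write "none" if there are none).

States satisfying change: {Coin}.
States satisfying A[change U change]: {Coin}.

{Coin}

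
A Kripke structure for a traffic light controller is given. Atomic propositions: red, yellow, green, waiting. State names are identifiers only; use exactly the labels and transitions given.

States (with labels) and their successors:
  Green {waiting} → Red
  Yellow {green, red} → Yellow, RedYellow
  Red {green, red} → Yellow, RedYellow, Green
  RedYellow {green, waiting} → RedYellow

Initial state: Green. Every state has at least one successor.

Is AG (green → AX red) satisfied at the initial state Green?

States satisfying green → AX red: {Green}.
States satisfying AG (green → AX red): ∅.
Red is reachable from Green and violates green → AX red, so AG fails at Green.
Green ∉ Sat(AG (green → AX red)).

Violated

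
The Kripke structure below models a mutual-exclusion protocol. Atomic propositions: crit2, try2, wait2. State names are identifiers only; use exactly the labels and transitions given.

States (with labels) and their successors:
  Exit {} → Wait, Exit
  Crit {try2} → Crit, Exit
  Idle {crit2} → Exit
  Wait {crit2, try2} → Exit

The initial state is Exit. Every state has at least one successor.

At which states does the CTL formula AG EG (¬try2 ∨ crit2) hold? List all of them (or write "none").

{Exit, Idle, Wait}

States satisfying EG (¬try2 ∨ crit2): {Exit, Idle, Wait}.
States satisfying AG EG (¬try2 ∨ crit2): {Exit, Idle, Wait}.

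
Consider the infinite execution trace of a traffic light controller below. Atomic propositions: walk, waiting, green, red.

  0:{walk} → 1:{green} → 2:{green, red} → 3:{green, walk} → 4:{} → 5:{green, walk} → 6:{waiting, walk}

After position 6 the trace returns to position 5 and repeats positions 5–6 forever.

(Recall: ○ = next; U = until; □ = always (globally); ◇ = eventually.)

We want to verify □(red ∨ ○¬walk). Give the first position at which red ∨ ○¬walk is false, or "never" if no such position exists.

4

Check red ∨ ○¬walk at each position in order: 0 ✓, 1 ✓, 2 ✓, 3 ✓.
At position 4 the labels are {} and the next position 5 has {green, walk}, so red ∨ ○¬walk is false there. This is the first violation.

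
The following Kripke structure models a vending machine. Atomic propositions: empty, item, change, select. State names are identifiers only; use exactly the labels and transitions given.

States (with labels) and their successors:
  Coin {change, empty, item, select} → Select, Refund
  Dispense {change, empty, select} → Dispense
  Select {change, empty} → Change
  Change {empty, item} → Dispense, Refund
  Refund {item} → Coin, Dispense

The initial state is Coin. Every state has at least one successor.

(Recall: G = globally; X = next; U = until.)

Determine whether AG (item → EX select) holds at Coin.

States satisfying item → EX select: {Dispense, Select, Change, Refund}.
States satisfying AG (item → EX select): {Dispense}.
Coin is reachable from Coin and violates item → EX select, so AG fails at Coin.
Coin ∉ Sat(AG (item → EX select)).

No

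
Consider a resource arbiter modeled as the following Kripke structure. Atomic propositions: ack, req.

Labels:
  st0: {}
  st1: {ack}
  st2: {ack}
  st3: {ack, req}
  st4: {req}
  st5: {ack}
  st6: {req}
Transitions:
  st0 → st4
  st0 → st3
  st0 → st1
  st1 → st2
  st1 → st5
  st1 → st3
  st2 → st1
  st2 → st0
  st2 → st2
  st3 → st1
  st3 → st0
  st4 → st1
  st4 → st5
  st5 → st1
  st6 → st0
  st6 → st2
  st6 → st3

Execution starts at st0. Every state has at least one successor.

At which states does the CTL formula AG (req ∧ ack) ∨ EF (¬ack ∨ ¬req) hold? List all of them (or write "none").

States satisfying req ∧ ack: {st3}.
States satisfying AG (req ∧ ack): ∅.
States satisfying ¬ack ∨ ¬req: {st0, st1, st2, st4, st5, st6}.
States satisfying EF (¬ack ∨ ¬req): {st0, st1, st2, st3, st4, st5, st6}.
States satisfying AG (req ∧ ack) ∨ EF (¬ack ∨ ¬req): {st0, st1, st2, st3, st4, st5, st6}.

{st0, st1, st2, st3, st4, st5, st6}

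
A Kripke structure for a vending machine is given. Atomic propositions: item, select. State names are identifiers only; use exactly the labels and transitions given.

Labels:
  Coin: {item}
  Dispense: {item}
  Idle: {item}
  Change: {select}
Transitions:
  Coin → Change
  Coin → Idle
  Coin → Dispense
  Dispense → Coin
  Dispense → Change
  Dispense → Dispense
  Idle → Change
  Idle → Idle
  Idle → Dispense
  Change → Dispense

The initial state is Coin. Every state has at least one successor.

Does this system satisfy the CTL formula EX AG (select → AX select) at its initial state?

States satisfying AG (select → AX select): ∅.
States satisfying EX AG (select → AX select): ∅.
No suitable path/successor from Coin witnesses the formula.
Coin ∉ Sat(EX AG (select → AX select)).

No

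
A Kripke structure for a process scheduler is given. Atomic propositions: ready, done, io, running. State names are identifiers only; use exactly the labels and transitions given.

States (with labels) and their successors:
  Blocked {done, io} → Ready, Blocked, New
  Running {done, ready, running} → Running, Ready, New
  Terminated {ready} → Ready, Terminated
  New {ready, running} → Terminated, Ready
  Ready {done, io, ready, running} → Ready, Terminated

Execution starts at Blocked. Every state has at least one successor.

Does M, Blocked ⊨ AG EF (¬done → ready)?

Holds

States satisfying EF (¬done → ready): {Blocked, Running, Terminated, New, Ready}.
States satisfying AG EF (¬done → ready): {Blocked, Running, Terminated, New, Ready}.
Every state reachable from Blocked satisfies EF (¬done → ready).
Blocked ∈ Sat(AG EF (¬done → ready)).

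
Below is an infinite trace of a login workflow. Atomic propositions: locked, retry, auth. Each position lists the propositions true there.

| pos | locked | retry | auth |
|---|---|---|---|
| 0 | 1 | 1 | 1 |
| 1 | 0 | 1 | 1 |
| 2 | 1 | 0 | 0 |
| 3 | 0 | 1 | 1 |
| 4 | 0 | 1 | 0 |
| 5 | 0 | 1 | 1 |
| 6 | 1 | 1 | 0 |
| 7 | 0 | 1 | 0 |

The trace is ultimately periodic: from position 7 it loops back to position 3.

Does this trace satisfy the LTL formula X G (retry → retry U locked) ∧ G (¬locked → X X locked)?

The position after 0 is 1; G (retry → retry U locked) is true there.
¬locked → X X locked must hold at every position from 0 onward. It fails at position 1, so G (¬locked → X X locked) is false.
Positions where ¬locked holds: 1, 3, 4, 5, 7.
Check X X locked at each: 1→fails, 3→fails, 4→ok, 5→fails, 7→fails.
At position 0: X G (retry → retry U locked) is true; G (¬locked → X X locked) is false; so X G (retry → retry U locked) ∧ G (¬locked → X X locked) is false.

Does not hold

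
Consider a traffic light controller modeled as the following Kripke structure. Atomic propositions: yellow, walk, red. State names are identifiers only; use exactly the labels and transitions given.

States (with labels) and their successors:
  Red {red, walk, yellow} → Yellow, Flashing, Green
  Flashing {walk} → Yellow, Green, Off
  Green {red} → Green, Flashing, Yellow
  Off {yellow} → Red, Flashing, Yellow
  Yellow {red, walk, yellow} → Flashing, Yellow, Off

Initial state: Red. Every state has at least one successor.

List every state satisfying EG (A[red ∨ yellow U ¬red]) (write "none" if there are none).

{Flashing, Off}

States satisfying A[red ∨ yellow U ¬red]: {Flashing, Off}.
States satisfying EG (A[red ∨ yellow U ¬red]): {Flashing, Off}.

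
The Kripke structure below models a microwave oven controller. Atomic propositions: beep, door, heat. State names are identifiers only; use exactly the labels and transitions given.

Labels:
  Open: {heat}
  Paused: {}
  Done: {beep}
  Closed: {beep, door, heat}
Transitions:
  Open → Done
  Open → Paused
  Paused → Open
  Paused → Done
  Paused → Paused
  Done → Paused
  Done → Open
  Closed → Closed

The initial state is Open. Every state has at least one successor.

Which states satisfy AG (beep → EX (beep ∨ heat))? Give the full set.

{Open, Paused, Done, Closed}

States satisfying beep → EX (beep ∨ heat): {Open, Paused, Done, Closed}.
States satisfying AG (beep → EX (beep ∨ heat)): {Open, Paused, Done, Closed}.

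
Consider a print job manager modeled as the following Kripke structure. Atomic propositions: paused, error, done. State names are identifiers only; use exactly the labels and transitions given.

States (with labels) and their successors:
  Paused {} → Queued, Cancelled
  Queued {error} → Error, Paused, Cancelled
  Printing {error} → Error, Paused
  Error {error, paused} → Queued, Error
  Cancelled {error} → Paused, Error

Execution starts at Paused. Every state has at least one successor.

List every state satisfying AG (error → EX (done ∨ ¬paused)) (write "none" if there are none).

{Paused, Queued, Printing, Error, Cancelled}

States satisfying error → EX (done ∨ ¬paused): {Paused, Queued, Printing, Error, Cancelled}.
States satisfying AG (error → EX (done ∨ ¬paused)): {Paused, Queued, Printing, Error, Cancelled}.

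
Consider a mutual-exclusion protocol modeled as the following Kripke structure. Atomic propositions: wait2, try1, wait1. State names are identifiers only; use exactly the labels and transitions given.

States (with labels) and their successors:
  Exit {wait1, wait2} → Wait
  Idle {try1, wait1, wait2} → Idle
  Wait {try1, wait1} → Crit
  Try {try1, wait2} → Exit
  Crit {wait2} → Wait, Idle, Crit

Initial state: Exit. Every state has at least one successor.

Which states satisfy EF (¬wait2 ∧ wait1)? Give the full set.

States satisfying ¬wait2 ∧ wait1: {Wait}.
States satisfying EF (¬wait2 ∧ wait1): {Exit, Wait, Try, Crit}.

{Exit, Wait, Try, Crit}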